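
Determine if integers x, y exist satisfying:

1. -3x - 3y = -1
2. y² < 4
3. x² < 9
No

Even the single constraint (-3x - 3y = -1) is infeasible over the integers.

  - -3x - 3y = -1: every term on the left is divisible by 3, so the LHS ≡ 0 (mod 3), but the RHS -1 is not — no integer solution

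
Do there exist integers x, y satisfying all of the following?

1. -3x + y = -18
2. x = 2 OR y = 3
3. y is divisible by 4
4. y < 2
Yes

Take x = 2, y = -12. Substituting into each constraint:
  (1) -3(2) + (-12) = -18 ✓
  (2) x = 2, target 2 ✓ (first branch holds)
  (3) -12 = 4 × -3, remainder 0 ✓
  (4) -12 < 2 ✓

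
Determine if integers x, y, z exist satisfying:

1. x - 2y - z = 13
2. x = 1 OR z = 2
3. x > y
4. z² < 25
Yes

Take x = -13, y = -14, z = 2. Substituting into each constraint:
  (1) (-13) - 2(-14) + (-2) = 13 ✓
  (2) z = 2, target 2 ✓ (second branch holds)
  (3) -13 > -14 ✓
  (4) z² = (2)² = 4, and 4 < 25 ✓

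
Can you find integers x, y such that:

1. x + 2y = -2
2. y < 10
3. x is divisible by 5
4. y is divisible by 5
No

A contradictory subset is {x + 2y = -2, x is divisible by 5, y is divisible by 5}. No integer assignment can satisfy these jointly:

  - x + 2y = -2: is a linear equation tying the variables together
  - x is divisible by 5: restricts x to multiples of 5
  - y is divisible by 5: restricts y to multiples of 5

Modular obstruction: writing x = 5x' and writing y = 5y', every remaining term of the linear equation is divisible by 5, so the left side is ≡ 0 (mod 5); but the right side -2 ≡ 3 (mod 5). No integers can satisfy it.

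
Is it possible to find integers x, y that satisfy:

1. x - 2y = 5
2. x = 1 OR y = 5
Yes

Take x = 1, y = -2. Substituting into each constraint:
  (1) 1 - 2(-2) = 5 ✓
  (2) x = 1, target 1 ✓ (first branch holds)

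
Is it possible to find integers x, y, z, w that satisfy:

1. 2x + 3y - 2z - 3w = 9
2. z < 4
Yes

Take x = 0, y = 0, z = 0, w = -3. Substituting into each constraint:
  (1) 2(0) + 3(0) - 2(0) - 3(-3) = 9 ✓
  (2) 0 < 4 ✓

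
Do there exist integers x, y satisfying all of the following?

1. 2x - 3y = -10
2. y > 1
Yes

Take x = -2, y = 2. Substituting into each constraint:
  (1) 2(-2) - 3(2) = -10 ✓
  (2) 2 > 1 ✓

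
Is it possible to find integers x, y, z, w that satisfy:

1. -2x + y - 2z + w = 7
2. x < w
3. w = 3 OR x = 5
Yes

Take x = 5, y = 11, z = 0, w = 6. Substituting into each constraint:
  (1) -2(5) + 11 - 2(0) + 6 = 7 ✓
  (2) 5 < 6 ✓
  (3) x = 5, target 5 ✓ (second branch holds)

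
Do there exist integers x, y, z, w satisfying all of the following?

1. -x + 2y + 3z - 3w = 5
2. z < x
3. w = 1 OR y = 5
Yes

Take x = 1, y = 6, z = -1, w = 1. Substituting into each constraint:
  (1) (-1) + 2(6) + 3(-1) - 3(1) = 5 ✓
  (2) -1 < 1 ✓
  (3) w = 1, target 1 ✓ (first branch holds)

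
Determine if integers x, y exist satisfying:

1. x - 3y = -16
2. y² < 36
Yes

Take x = -16, y = 0. Substituting into each constraint:
  (1) (-16) - 3(0) = -16 ✓
  (2) y² = (0)² = 0, and 0 < 36 ✓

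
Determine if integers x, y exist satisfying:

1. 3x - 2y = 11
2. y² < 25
Yes

Take x = 5, y = 2. Substituting into each constraint:
  (1) 3(5) - 2(2) = 11 ✓
  (2) y² = (2)² = 4, and 4 < 25 ✓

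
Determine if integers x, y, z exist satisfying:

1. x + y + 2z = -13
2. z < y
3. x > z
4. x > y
Yes

Take x = 0, y = -1, z = -6. Substituting into each constraint:
  (1) 0 + (-1) + 2(-6) = -13 ✓
  (2) -6 < -1 ✓
  (3) 0 > -6 ✓
  (4) 0 > -1 ✓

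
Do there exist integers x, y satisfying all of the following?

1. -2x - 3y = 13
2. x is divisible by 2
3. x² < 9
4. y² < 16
Yes

Take x = -2, y = -3. Substituting into each constraint:
  (1) -2(-2) - 3(-3) = 13 ✓
  (2) -2 = 2 × -1, remainder 0 ✓
  (3) x² = (-2)² = 4, and 4 < 9 ✓
  (4) y² = (-3)² = 9, and 9 < 16 ✓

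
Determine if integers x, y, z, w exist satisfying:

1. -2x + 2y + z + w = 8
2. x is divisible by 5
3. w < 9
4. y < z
Yes

Take x = 0, y = 0, z = 1, w = 7. Substituting into each constraint:
  (1) -2(0) + 2(0) + 1 + 7 = 8 ✓
  (2) 0 = 5 × 0, remainder 0 ✓
  (3) 7 < 9 ✓
  (4) 0 < 1 ✓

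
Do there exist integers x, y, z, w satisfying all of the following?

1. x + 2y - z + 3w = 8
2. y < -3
Yes

Take x = 0, y = -4, z = -16, w = 0. Substituting into each constraint:
  (1) 0 + 2(-4) + 16 + 3(0) = 8 ✓
  (2) -4 < -3 ✓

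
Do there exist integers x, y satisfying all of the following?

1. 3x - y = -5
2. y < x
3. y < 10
Yes

Take x = -3, y = -4. Substituting into each constraint:
  (1) 3(-3) + 4 = -5 ✓
  (2) -4 < -3 ✓
  (3) -4 < 10 ✓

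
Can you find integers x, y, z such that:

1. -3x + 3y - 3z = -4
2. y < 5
No

Even the single constraint (-3x + 3y - 3z = -4) is infeasible over the integers.

  - -3x + 3y - 3z = -4: every term on the left is divisible by 3, so the LHS ≡ 0 (mod 3), but the RHS -4 is not — no integer solution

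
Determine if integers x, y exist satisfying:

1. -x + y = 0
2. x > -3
Yes

Take x = 0, y = 0. Substituting into each constraint:
  (1) 0 + 0 = 0 ✓
  (2) 0 > -3 ✓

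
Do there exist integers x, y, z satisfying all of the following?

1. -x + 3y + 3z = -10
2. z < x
Yes

Take x = 1, y = -3, z = 0. Substituting into each constraint:
  (1) (-1) + 3(-3) + 3(0) = -10 ✓
  (2) 0 < 1 ✓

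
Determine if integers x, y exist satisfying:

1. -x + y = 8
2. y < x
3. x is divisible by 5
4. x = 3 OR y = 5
No

A contradictory subset is {-x + y = 8, y < x}. No integer assignment can satisfy these jointly:

  - -x + y = 8: is a linear equation tying the variables together
  - y < x: bounds one variable relative to another variable

From the equation, x − y = -8, i.e. x − y = -8; but x > y requires x − y ≥ 1. Contradiction.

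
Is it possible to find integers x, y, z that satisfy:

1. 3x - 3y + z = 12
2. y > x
Yes

Take x = -1, y = 0, z = 15. Substituting into each constraint:
  (1) 3(-1) - 3(0) + 15 = 12 ✓
  (2) 0 > -1 ✓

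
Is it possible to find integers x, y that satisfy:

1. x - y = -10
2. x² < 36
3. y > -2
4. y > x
Yes

Take x = 0, y = 10. Substituting into each constraint:
  (1) 0 + (-10) = -10 ✓
  (2) x² = (0)² = 0, and 0 < 36 ✓
  (3) 10 > -2 ✓
  (4) 10 > 0 ✓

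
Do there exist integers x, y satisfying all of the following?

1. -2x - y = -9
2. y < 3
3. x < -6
No

The full constraint system is jointly infeasible over the integers. Each constraint and what it forces:

  - -2x - y = -9: is a linear equation tying the variables together
  - y < 3: bounds one variable relative to a constant
  - x < -6: bounds one variable relative to a constant

Range argument: with x ∈ [−∞, -7], y ∈ [−∞, 2], the left side of the equation is at least 12, but the right side is -9 < 12. No integer solution exists.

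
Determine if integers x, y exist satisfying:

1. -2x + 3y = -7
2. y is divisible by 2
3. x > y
No

A contradictory subset is {-2x + 3y = -7, y is divisible by 2}. No integer assignment can satisfy these jointly:

  - -2x + 3y = -7: is a linear equation tying the variables together
  - y is divisible by 2: restricts y to multiples of 2

Modular obstruction: writing y = 2y', every remaining term of the linear equation is divisible by 2, so the left side is ≡ 0 (mod 2); but the right side -7 ≡ 1 (mod 2). No integers can satisfy it.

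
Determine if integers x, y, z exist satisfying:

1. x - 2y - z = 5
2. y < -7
Yes

Take x = 0, y = -8, z = 11. Substituting into each constraint:
  (1) 0 - 2(-8) + (-11) = 5 ✓
  (2) -8 < -7 ✓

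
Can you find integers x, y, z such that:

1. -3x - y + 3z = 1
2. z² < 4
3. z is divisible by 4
Yes

Take x = 0, y = -1, z = 0. Substituting into each constraint:
  (1) -3(0) + 1 + 3(0) = 1 ✓
  (2) z² = (0)² = 0, and 0 < 4 ✓
  (3) 0 = 4 × 0, remainder 0 ✓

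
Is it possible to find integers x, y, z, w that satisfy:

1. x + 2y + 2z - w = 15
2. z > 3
Yes

Take x = 0, y = 0, z = 8, w = 1. Substituting into each constraint:
  (1) 0 + 2(0) + 2(8) + (-1) = 15 ✓
  (2) 8 > 3 ✓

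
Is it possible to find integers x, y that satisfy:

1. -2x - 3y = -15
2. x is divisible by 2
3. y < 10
Yes

Take x = 0, y = 5. Substituting into each constraint:
  (1) -2(0) - 3(5) = -15 ✓
  (2) 0 = 2 × 0, remainder 0 ✓
  (3) 5 < 10 ✓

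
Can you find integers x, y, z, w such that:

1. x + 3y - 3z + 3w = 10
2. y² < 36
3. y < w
Yes

Take x = 13, y = -1, z = 0, w = 0. Substituting into each constraint:
  (1) 13 + 3(-1) - 3(0) + 3(0) = 10 ✓
  (2) y² = (-1)² = 1, and 1 < 36 ✓
  (3) -1 < 0 ✓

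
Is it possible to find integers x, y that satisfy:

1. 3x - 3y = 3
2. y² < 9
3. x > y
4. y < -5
No

A contradictory subset is {y² < 9, y < -5}. No integer assignment can satisfy these jointly:

  - y² < 9: restricts y to |y| ≤ 2
  - y < -5: bounds one variable relative to a constant

Direct contradiction: the bounds on y require y ≥ -2 and y ≤ -6 simultaneously, which is empty.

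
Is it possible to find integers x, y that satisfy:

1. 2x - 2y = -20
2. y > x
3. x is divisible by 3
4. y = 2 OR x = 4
No

A contradictory subset is {2x - 2y = -20, x is divisible by 3, y = 2 OR x = 4}. No integer assignment can satisfy these jointly:

  - 2x - 2y = -20: is a linear equation tying the variables together
  - x is divisible by 3: restricts x to multiples of 3
  - y = 2 OR x = 4: forces a choice: either y = 2 or x = 4

Split on the disjunction (y = 2 OR x = 4):
  • If y = 2: with y = 2, writing x = 3x', every remaining term of the linear equation is divisible by 6, so the left side is ≡ 0 (mod 6); but the right side -16 ≡ 2 (mod 6). No integers can satisfy it.
  • If x = 4: this contradicts the divisibility constraint — 4 is not a multiple of 3.
Both branches are infeasible, so the system has no integer solution.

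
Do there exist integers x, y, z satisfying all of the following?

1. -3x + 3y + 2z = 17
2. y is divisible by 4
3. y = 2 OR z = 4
Yes

Take x = -3, y = 0, z = 4. Substituting into each constraint:
  (1) -3(-3) + 3(0) + 2(4) = 17 ✓
  (2) 0 = 4 × 0, remainder 0 ✓
  (3) z = 4, target 4 ✓ (second branch holds)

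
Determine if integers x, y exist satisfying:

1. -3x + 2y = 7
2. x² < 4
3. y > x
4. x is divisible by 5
No

A contradictory subset is {-3x + 2y = 7, x² < 4, x is divisible by 5}. No integer assignment can satisfy these jointly:

  - -3x + 2y = 7: is a linear equation tying the variables together
  - x² < 4: restricts x to |x| ≤ 1
  - x is divisible by 5: restricts x to multiples of 5

The bounds confine x to {0} with 5 | x. For each value, substitute into the equation:
  • x = 0: the equation gives 2y = 7, so y would not be an integer.
Every case fails, so no integer solution exists.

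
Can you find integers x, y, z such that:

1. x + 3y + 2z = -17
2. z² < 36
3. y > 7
Yes

Take x = -41, y = 8, z = 0. Substituting into each constraint:
  (1) (-41) + 3(8) + 2(0) = -17 ✓
  (2) z² = (0)² = 0, and 0 < 36 ✓
  (3) 8 > 7 ✓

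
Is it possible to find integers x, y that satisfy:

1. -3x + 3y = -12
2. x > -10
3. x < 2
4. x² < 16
Yes

Take x = 1, y = -3. Substituting into each constraint:
  (1) -3(1) + 3(-3) = -12 ✓
  (2) 1 > -10 ✓
  (3) 1 < 2 ✓
  (4) x² = (1)² = 1, and 1 < 16 ✓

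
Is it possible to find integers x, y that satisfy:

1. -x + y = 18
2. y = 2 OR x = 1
Yes

Take x = 1, y = 19. Substituting into each constraint:
  (1) (-1) + 19 = 18 ✓
  (2) x = 1, target 1 ✓ (second branch holds)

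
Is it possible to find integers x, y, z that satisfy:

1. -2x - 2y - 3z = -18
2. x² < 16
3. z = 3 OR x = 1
Yes

Take x = 1, y = 2, z = 4. Substituting into each constraint:
  (1) -2(1) - 2(2) - 3(4) = -18 ✓
  (2) x² = (1)² = 1, and 1 < 16 ✓
  (3) x = 1, target 1 ✓ (second branch holds)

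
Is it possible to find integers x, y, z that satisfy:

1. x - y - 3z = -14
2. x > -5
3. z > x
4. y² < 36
Yes

Take x = 4, y = 0, z = 6. Substituting into each constraint:
  (1) 4 + 0 - 3(6) = -14 ✓
  (2) 4 > -5 ✓
  (3) 6 > 4 ✓
  (4) y² = (0)² = 0, and 0 < 36 ✓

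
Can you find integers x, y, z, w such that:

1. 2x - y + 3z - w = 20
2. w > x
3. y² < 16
Yes

Take x = 0, y = 0, z = 7, w = 1. Substituting into each constraint:
  (1) 2(0) + 0 + 3(7) + (-1) = 20 ✓
  (2) 1 > 0 ✓
  (3) y² = (0)² = 0, and 0 < 16 ✓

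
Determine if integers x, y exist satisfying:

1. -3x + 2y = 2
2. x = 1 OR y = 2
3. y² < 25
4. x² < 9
No

A contradictory subset is {-3x + 2y = 2, x = 1 OR y = 2}. No integer assignment can satisfy these jointly:

  - -3x + 2y = 2: is a linear equation tying the variables together
  - x = 1 OR y = 2: forces a choice: either x = 1 or y = 2

Split on the disjunction (x = 1 OR y = 2):
  • If x = 1: with x = 1, every remaining term of the linear equation is divisible by 2, so the left side is ≡ 0 (mod 2); but the right side 5 ≡ 1 (mod 2). No integers can satisfy it.
  • If y = 2: with y = 2, every remaining term of the linear equation is divisible by 3, so the left side is ≡ 0 (mod 3); but the right side -2 ≡ 1 (mod 3). No integers can satisfy it.
Both branches are infeasible, so the system has no integer solution.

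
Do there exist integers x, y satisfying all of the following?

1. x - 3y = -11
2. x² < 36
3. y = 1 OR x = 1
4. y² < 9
No

The full constraint system is jointly infeasible over the integers. Each constraint and what it forces:

  - x - 3y = -11: is a linear equation tying the variables together
  - x² < 36: restricts x to |x| ≤ 5
  - y = 1 OR x = 1: forces a choice: either y = 1 or x = 1
  - y² < 9: restricts y to |y| ≤ 2

Split on the disjunction (y = 1 OR x = 1):
  • If y = 1: the equation forces x = -8, but x² < 36 requires |x| ≤ 5.
  • If x = 1: the equation forces y = 4, but y² < 9 requires |y| ≤ 2.
Both branches are infeasible, so the system has no integer solution.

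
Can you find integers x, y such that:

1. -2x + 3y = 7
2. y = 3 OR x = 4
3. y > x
Yes

Take x = 4, y = 5. Substituting into each constraint:
  (1) -2(4) + 3(5) = 7 ✓
  (2) x = 4, target 4 ✓ (second branch holds)
  (3) 5 > 4 ✓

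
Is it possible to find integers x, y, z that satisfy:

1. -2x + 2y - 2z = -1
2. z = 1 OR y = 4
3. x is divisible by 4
No

Even the single constraint (-2x + 2y - 2z = -1) is infeasible over the integers.

  - -2x + 2y - 2z = -1: every term on the left is divisible by 2, so the LHS ≡ 0 (mod 2), but the RHS -1 is not — no integer solution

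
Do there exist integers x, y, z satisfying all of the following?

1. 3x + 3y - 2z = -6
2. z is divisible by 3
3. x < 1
Yes

Take x = 0, y = -2, z = 0. Substituting into each constraint:
  (1) 3(0) + 3(-2) - 2(0) = -6 ✓
  (2) 0 = 3 × 0, remainder 0 ✓
  (3) 0 < 1 ✓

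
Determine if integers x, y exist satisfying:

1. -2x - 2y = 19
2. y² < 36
No

Even the single constraint (-2x - 2y = 19) is infeasible over the integers.

  - -2x - 2y = 19: every term on the left is divisible by 2, so the LHS ≡ 0 (mod 2), but the RHS 19 is not — no integer solution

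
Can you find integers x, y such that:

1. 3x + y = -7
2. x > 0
Yes

Take x = 1, y = -10. Substituting into each constraint:
  (1) 3(1) + (-10) = -7 ✓
  (2) 1 > 0 ✓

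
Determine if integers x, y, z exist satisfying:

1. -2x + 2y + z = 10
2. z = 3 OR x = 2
Yes

Take x = 2, y = 5, z = 4. Substituting into each constraint:
  (1) -2(2) + 2(5) + 4 = 10 ✓
  (2) x = 2, target 2 ✓ (second branch holds)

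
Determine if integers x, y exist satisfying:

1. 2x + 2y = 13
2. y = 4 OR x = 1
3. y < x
No

Even the single constraint (2x + 2y = 13) is infeasible over the integers.

  - 2x + 2y = 13: every term on the left is divisible by 2, so the LHS ≡ 0 (mod 2), but the RHS 13 is not — no integer solution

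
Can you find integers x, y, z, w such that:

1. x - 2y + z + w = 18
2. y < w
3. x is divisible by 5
Yes

Take x = 0, y = 0, z = 17, w = 1. Substituting into each constraint:
  (1) 0 - 2(0) + 17 + 1 = 18 ✓
  (2) 0 < 1 ✓
  (3) 0 = 5 × 0, remainder 0 ✓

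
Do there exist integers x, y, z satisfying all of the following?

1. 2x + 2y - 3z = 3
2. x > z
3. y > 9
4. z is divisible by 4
No

A contradictory subset is {2x + 2y - 3z = 3, z is divisible by 4}. No integer assignment can satisfy these jointly:

  - 2x + 2y - 3z = 3: is a linear equation tying the variables together
  - z is divisible by 4: restricts z to multiples of 4

Modular obstruction: writing z = 4z', every remaining term of the linear equation is divisible by 2, so the left side is ≡ 0 (mod 2); but the right side 3 ≡ 1 (mod 2). No integers can satisfy it.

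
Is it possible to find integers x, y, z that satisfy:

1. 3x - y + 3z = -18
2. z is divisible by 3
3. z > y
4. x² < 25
Yes

Take x = 2, y = -228, z = -84. Substituting into each constraint:
  (1) 3(2) + 228 + 3(-84) = -18 ✓
  (2) -84 = 3 × -28, remainder 0 ✓
  (3) -84 > -228 ✓
  (4) x² = (2)² = 4, and 4 < 25 ✓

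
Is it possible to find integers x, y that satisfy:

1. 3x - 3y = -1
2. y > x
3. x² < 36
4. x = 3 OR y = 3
No

Even the single constraint (3x - 3y = -1) is infeasible over the integers.

  - 3x - 3y = -1: every term on the left is divisible by 3, so the LHS ≡ 0 (mod 3), but the RHS -1 is not — no integer solution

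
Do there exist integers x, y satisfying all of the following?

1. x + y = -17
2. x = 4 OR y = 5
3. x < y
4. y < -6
No

The full constraint system is jointly infeasible over the integers. Each constraint and what it forces:

  - x + y = -17: is a linear equation tying the variables together
  - x = 4 OR y = 5: forces a choice: either x = 4 or y = 5
  - x < y: bounds one variable relative to another variable
  - y < -6: bounds one variable relative to a constant

Split on the disjunction (x = 4 OR y = 5):
  • If x = 4: the equation forces y = -21, giving (x, y) = (4, -21), which violates y > x.
  • If y = 5: this contradicts the bound y ≤ -7.
Both branches are infeasible, so the system has no integer solution.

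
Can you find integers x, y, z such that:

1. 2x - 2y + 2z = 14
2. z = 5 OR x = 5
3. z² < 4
Yes

Take x = 5, y = -2, z = 0. Substituting into each constraint:
  (1) 2(5) - 2(-2) + 2(0) = 14 ✓
  (2) x = 5, target 5 ✓ (second branch holds)
  (3) z² = (0)² = 0, and 0 < 4 ✓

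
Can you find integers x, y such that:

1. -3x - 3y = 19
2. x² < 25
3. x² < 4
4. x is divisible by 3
No

Even the single constraint (-3x - 3y = 19) is infeasible over the integers.

  - -3x - 3y = 19: every term on the left is divisible by 3, so the LHS ≡ 0 (mod 3), but the RHS 19 is not — no integer solution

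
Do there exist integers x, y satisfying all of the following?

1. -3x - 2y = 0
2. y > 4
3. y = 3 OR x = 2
No

The full constraint system is jointly infeasible over the integers. Each constraint and what it forces:

  - -3x - 2y = 0: is a linear equation tying the variables together
  - y > 4: bounds one variable relative to a constant
  - y = 3 OR x = 2: forces a choice: either y = 3 or x = 2

Split on the disjunction (y = 3 OR x = 2):
  • If y = 3: this contradicts the bound y ≥ 5.
  • If x = 2: the equation forces y = -3, which contradicts the bound y ≥ 5.
Both branches are infeasible, so the system has no integer solution.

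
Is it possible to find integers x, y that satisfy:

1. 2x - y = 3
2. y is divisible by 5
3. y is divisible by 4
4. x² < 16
No

A contradictory subset is {2x - y = 3, y is divisible by 4}. No integer assignment can satisfy these jointly:

  - 2x - y = 3: is a linear equation tying the variables together
  - y is divisible by 4: restricts y to multiples of 4

Modular obstruction: writing y = 4y', every remaining term of the linear equation is divisible by 2, so the left side is ≡ 0 (mod 2); but the right side 3 ≡ 1 (mod 2). No integers can satisfy it.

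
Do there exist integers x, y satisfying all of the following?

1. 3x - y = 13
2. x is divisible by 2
Yes

Take x = 0, y = -13. Substituting into each constraint:
  (1) 3(0) + 13 = 13 ✓
  (2) 0 = 2 × 0, remainder 0 ✓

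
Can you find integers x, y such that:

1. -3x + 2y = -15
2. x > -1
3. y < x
Yes

Take x = 1, y = -6. Substituting into each constraint:
  (1) -3(1) + 2(-6) = -15 ✓
  (2) 1 > -1 ✓
  (3) -6 < 1 ✓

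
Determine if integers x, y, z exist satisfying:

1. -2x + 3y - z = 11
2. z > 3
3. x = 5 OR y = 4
Yes

Take x = 5, y = 9, z = 6. Substituting into each constraint:
  (1) -2(5) + 3(9) + (-6) = 11 ✓
  (2) 6 > 3 ✓
  (3) x = 5, target 5 ✓ (first branch holds)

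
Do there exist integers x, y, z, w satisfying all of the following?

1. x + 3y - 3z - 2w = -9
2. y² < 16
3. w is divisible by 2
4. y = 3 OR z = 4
Yes

Take x = 0, y = 3, z = 6, w = 0. Substituting into each constraint:
  (1) 0 + 3(3) - 3(6) - 2(0) = -9 ✓
  (2) y² = (3)² = 9, and 9 < 16 ✓
  (3) 0 = 2 × 0, remainder 0 ✓
  (4) y = 3, target 3 ✓ (first branch holds)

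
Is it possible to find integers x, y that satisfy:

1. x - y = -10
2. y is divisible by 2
Yes

Take x = -10, y = 0. Substituting into each constraint:
  (1) (-10) + 0 = -10 ✓
  (2) 0 = 2 × 0, remainder 0 ✓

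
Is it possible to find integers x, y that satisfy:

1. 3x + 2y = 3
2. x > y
Yes

Take x = 1, y = 0. Substituting into each constraint:
  (1) 3(1) + 2(0) = 3 ✓
  (2) 1 > 0 ✓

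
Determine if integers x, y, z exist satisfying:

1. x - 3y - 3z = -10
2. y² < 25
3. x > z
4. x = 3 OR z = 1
Yes

Take x = 5, y = 4, z = 1. Substituting into each constraint:
  (1) 5 - 3(4) - 3(1) = -10 ✓
  (2) y² = (4)² = 16, and 16 < 25 ✓
  (3) 5 > 1 ✓
  (4) z = 1, target 1 ✓ (second branch holds)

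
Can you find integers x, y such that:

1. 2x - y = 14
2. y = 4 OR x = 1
Yes

Take x = 1, y = -12. Substituting into each constraint:
  (1) 2(1) + 12 = 14 ✓
  (2) x = 1, target 1 ✓ (second branch holds)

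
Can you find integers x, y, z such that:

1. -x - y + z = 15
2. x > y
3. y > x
No

A contradictory subset is {x > y, y > x}. No integer assignment can satisfy these jointly:

  - x > y: bounds one variable relative to another variable
  - y > x: bounds one variable relative to another variable

Direct contradiction: x > y and y > x cannot both hold.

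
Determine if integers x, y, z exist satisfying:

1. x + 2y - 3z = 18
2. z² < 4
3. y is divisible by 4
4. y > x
Yes

Take x = 5, y = 8, z = 1. Substituting into each constraint:
  (1) 5 + 2(8) - 3(1) = 18 ✓
  (2) z² = (1)² = 1, and 1 < 4 ✓
  (3) 8 = 4 × 2, remainder 0 ✓
  (4) 8 > 5 ✓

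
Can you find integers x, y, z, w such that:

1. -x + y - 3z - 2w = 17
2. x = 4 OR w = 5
Yes

Take x = 0, y = 0, z = -9, w = 5. Substituting into each constraint:
  (1) 0 + 0 - 3(-9) - 2(5) = 17 ✓
  (2) w = 5, target 5 ✓ (second branch holds)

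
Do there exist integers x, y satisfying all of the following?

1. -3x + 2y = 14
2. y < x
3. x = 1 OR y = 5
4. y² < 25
No

A contradictory subset is {-3x + 2y = 14, y < x, x = 1 OR y = 5}. No integer assignment can satisfy these jointly:

  - -3x + 2y = 14: is a linear equation tying the variables together
  - y < x: bounds one variable relative to another variable
  - x = 1 OR y = 5: forces a choice: either x = 1 or y = 5

Split on the disjunction (x = 1 OR y = 5):
  • If x = 1: with x = 1, every remaining term of the linear equation is divisible by 2, so the left side is ≡ 0 (mod 2); but the right side 17 ≡ 1 (mod 2). No integers can satisfy it.
  • If y = 5: with y = 5, every remaining term of the linear equation is divisible by 3, so the left side is ≡ 0 (mod 3); but the right side 4 ≡ 1 (mod 3). No integers can satisfy it.
Both branches are infeasible, so the system has no integer solution.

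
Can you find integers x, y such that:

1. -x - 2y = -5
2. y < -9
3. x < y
No

The full constraint system is jointly infeasible over the integers. Each constraint and what it forces:

  - -x - 2y = -5: is a linear equation tying the variables together
  - y < -9: bounds one variable relative to a constant
  - x < y: bounds one variable relative to another variable

Propagating the comparison: x < y and y ≤ -10 give x ≤ -11. Range argument: with x ∈ [−∞, -11], y ∈ [−∞, -10], the left side of the equation is at least 31, but the right side is -5 < 31. No integer solution exists.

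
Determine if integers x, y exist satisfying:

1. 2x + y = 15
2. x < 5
Yes

Take x = 0, y = 15. Substituting into each constraint:
  (1) 2(0) + 15 = 15 ✓
  (2) 0 < 5 ✓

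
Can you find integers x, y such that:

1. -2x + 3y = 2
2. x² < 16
Yes

Take x = 2, y = 2. Substituting into each constraint:
  (1) -2(2) + 3(2) = 2 ✓
  (2) x² = (2)² = 4, and 4 < 16 ✓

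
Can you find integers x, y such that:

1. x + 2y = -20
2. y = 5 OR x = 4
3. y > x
Yes

Take x = -30, y = 5. Substituting into each constraint:
  (1) (-30) + 2(5) = -20 ✓
  (2) y = 5, target 5 ✓ (first branch holds)
  (3) 5 > -30 ✓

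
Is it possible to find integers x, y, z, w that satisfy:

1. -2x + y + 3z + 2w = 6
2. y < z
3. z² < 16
Yes

Take x = 0, y = -2, z = 0, w = 4. Substituting into each constraint:
  (1) -2(0) + (-2) + 3(0) + 2(4) = 6 ✓
  (2) -2 < 0 ✓
  (3) z² = (0)² = 0, and 0 < 16 ✓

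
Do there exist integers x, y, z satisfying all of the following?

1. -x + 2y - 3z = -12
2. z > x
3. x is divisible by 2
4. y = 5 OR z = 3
Yes

Take x = -2, y = 5, z = 8. Substituting into each constraint:
  (1) 2 + 2(5) - 3(8) = -12 ✓
  (2) 8 > -2 ✓
  (3) -2 = 2 × -1, remainder 0 ✓
  (4) y = 5, target 5 ✓ (first branch holds)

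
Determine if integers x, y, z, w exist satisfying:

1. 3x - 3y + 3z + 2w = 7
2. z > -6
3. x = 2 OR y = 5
Yes

Take x = 0, y = 5, z = 6, w = 2. Substituting into each constraint:
  (1) 3(0) - 3(5) + 3(6) + 2(2) = 7 ✓
  (2) 6 > -6 ✓
  (3) y = 5, target 5 ✓ (second branch holds)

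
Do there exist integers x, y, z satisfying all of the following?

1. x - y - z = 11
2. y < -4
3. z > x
Yes

Take x = 0, y = -12, z = 1. Substituting into each constraint:
  (1) 0 + 12 + (-1) = 11 ✓
  (2) -12 < -4 ✓
  (3) 1 > 0 ✓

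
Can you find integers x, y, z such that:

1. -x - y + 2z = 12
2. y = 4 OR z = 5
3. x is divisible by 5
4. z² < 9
Yes

Take x = -20, y = 4, z = -2. Substituting into each constraint:
  (1) 20 + (-4) + 2(-2) = 12 ✓
  (2) y = 4, target 4 ✓ (first branch holds)
  (3) -20 = 5 × -4, remainder 0 ✓
  (4) z² = (-2)² = 4, and 4 < 9 ✓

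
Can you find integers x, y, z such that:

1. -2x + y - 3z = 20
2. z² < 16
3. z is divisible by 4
Yes

Take x = 0, y = 20, z = 0. Substituting into each constraint:
  (1) -2(0) + 20 - 3(0) = 20 ✓
  (2) z² = (0)² = 0, and 0 < 16 ✓
  (3) 0 = 4 × 0, remainder 0 ✓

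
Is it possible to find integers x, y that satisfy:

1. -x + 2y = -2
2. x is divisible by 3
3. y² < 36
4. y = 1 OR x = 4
No

A contradictory subset is {-x + 2y = -2, x is divisible by 3, y = 1 OR x = 4}. No integer assignment can satisfy these jointly:

  - -x + 2y = -2: is a linear equation tying the variables together
  - x is divisible by 3: restricts x to multiples of 3
  - y = 1 OR x = 4: forces a choice: either y = 1 or x = 4

Split on the disjunction (y = 1 OR x = 4):
  • If y = 1: with y = 1, writing x = 3x', every remaining term of the linear equation is divisible by 3, so the left side is ≡ 0 (mod 3); but the right side -4 ≡ 2 (mod 3). No integers can satisfy it.
  • If x = 4: this contradicts the divisibility constraint — 4 is not a multiple of 3.
Both branches are infeasible, so the system has no integer solution.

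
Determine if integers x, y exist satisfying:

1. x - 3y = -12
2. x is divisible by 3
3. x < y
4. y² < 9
Yes

Take x = -6, y = 2. Substituting into each constraint:
  (1) (-6) - 3(2) = -12 ✓
  (2) -6 = 3 × -2, remainder 0 ✓
  (3) -6 < 2 ✓
  (4) y² = (2)² = 4, and 4 < 9 ✓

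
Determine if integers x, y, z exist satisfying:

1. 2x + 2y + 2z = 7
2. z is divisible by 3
No

Even the single constraint (2x + 2y + 2z = 7) is infeasible over the integers.

  - 2x + 2y + 2z = 7: every term on the left is divisible by 2, so the LHS ≡ 0 (mod 2), but the RHS 7 is not — no integer solution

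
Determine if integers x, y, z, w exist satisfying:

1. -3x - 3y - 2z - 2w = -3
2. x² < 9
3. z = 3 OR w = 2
Yes

Take x = 0, y = -1, z = 1, w = 2. Substituting into each constraint:
  (1) -3(0) - 3(-1) - 2(1) - 2(2) = -3 ✓
  (2) x² = (0)² = 0, and 0 < 9 ✓
  (3) w = 2, target 2 ✓ (second branch holds)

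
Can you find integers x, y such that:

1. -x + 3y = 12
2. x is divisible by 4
Yes

Take x = 0, y = 4. Substituting into each constraint:
  (1) 0 + 3(4) = 12 ✓
  (2) 0 = 4 × 0, remainder 0 ✓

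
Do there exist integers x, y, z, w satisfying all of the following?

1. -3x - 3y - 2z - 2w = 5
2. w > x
Yes

Take x = -1, y = 0, z = -1, w = 0. Substituting into each constraint:
  (1) -3(-1) - 3(0) - 2(-1) - 2(0) = 5 ✓
  (2) 0 > -1 ✓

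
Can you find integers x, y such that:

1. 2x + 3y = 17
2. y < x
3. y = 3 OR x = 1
Yes

Take x = 4, y = 3. Substituting into each constraint:
  (1) 2(4) + 3(3) = 17 ✓
  (2) 3 < 4 ✓
  (3) y = 3, target 3 ✓ (first branch holds)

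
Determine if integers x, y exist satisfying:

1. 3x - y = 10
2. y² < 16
Yes

Take x = 4, y = 2. Substituting into each constraint:
  (1) 3(4) + (-2) = 10 ✓
  (2) y² = (2)² = 4, and 4 < 16 ✓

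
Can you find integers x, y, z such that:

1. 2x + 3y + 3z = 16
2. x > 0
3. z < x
Yes

Take x = 2, y = 4, z = 0. Substituting into each constraint:
  (1) 2(2) + 3(4) + 3(0) = 16 ✓
  (2) 2 > 0 ✓
  (3) 0 < 2 ✓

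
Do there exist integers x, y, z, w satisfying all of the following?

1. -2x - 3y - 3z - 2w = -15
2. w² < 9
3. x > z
Yes

Take x = 0, y = 6, z = -1, w = 0. Substituting into each constraint:
  (1) -2(0) - 3(6) - 3(-1) - 2(0) = -15 ✓
  (2) w² = (0)² = 0, and 0 < 9 ✓
  (3) 0 > -1 ✓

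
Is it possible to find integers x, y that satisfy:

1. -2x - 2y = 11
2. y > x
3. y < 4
No

Even the single constraint (-2x - 2y = 11) is infeasible over the integers.

  - -2x - 2y = 11: every term on the left is divisible by 2, so the LHS ≡ 0 (mod 2), but the RHS 11 is not — no integer solution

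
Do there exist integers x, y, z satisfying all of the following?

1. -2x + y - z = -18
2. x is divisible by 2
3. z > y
Yes

Take x = 8, y = -2, z = 0. Substituting into each constraint:
  (1) -2(8) + (-2) + 0 = -18 ✓
  (2) 8 = 2 × 4, remainder 0 ✓
  (3) 0 > -2 ✓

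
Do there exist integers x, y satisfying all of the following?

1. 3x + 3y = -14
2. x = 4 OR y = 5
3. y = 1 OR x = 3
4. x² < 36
No

Even the single constraint (3x + 3y = -14) is infeasible over the integers.

  - 3x + 3y = -14: every term on the left is divisible by 3, so the LHS ≡ 0 (mod 3), but the RHS -14 is not — no integer solution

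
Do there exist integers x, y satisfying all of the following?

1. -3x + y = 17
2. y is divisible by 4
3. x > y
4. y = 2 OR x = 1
No

A contradictory subset is {-3x + y = 17, x > y, y = 2 OR x = 1}. No integer assignment can satisfy these jointly:

  - -3x + y = 17: is a linear equation tying the variables together
  - x > y: bounds one variable relative to another variable
  - y = 2 OR x = 1: forces a choice: either y = 2 or x = 1

Split on the disjunction (y = 2 OR x = 1):
  • If y = 2: the equation forces x = -5, giving (y, x) = (2, -5), which violates x > y.
  • If x = 1: the equation forces y = 20, giving (x, y) = (1, 20), which violates x > y.
Both branches are infeasible, so the system has no integer solution.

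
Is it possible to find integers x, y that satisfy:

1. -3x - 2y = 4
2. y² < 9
Yes

Take x = -2, y = 1. Substituting into each constraint:
  (1) -3(-2) - 2(1) = 4 ✓
  (2) y² = (1)² = 1, and 1 < 9 ✓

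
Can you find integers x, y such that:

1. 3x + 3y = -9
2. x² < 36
Yes

Take x = -3, y = 0. Substituting into each constraint:
  (1) 3(-3) + 3(0) = -9 ✓
  (2) x² = (-3)² = 9, and 9 < 36 ✓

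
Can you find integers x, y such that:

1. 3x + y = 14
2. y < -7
Yes

Take x = 8, y = -10. Substituting into each constraint:
  (1) 3(8) + (-10) = 14 ✓
  (2) -10 < -7 ✓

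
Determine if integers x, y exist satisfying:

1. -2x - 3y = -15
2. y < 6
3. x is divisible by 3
Yes

Take x = 0, y = 5. Substituting into each constraint:
  (1) -2(0) - 3(5) = -15 ✓
  (2) 5 < 6 ✓
  (3) 0 = 3 × 0, remainder 0 ✓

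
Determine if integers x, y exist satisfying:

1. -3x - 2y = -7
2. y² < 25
Yes

Take x = 1, y = 2. Substituting into each constraint:
  (1) -3(1) - 2(2) = -7 ✓
  (2) y² = (2)² = 4, and 4 < 25 ✓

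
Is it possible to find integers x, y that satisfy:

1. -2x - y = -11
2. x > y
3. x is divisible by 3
Yes

Take x = 6, y = -1. Substituting into each constraint:
  (1) -2(6) + 1 = -11 ✓
  (2) 6 > -1 ✓
  (3) 6 = 3 × 2, remainder 0 ✓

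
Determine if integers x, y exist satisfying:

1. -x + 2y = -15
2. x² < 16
Yes

Take x = 1, y = -7. Substituting into each constraint:
  (1) (-1) + 2(-7) = -15 ✓
  (2) x² = (1)² = 1, and 1 < 16 ✓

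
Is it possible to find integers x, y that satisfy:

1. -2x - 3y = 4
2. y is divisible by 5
Yes

Take x = -2, y = 0. Substituting into each constraint:
  (1) -2(-2) - 3(0) = 4 ✓
  (2) 0 = 5 × 0, remainder 0 ✓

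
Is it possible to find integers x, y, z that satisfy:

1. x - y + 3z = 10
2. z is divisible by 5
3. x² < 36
Yes

Take x = 0, y = -10, z = 0. Substituting into each constraint:
  (1) 0 + 10 + 3(0) = 10 ✓
  (2) 0 = 5 × 0, remainder 0 ✓
  (3) x² = (0)² = 0, and 0 < 36 ✓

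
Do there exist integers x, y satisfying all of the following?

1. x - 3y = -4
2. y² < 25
Yes

Take x = 2, y = 2. Substituting into each constraint:
  (1) 2 - 3(2) = -4 ✓
  (2) y² = (2)² = 4, and 4 < 25 ✓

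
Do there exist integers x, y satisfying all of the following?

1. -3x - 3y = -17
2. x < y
No

Even the single constraint (-3x - 3y = -17) is infeasible over the integers.

  - -3x - 3y = -17: every term on the left is divisible by 3, so the LHS ≡ 0 (mod 3), but the RHS -17 is not — no integer solution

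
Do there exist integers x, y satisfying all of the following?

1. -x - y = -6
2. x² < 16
Yes

Take x = 0, y = 6. Substituting into each constraint:
  (1) 0 + (-6) = -6 ✓
  (2) x² = (0)² = 0, and 0 < 16 ✓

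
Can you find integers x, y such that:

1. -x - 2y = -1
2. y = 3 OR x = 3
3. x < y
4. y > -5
Yes

Take x = -5, y = 3. Substituting into each constraint:
  (1) 5 - 2(3) = -1 ✓
  (2) y = 3, target 3 ✓ (first branch holds)
  (3) -5 < 3 ✓
  (4) 3 > -5 ✓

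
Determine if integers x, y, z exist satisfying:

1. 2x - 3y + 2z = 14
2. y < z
Yes

Take x = 6, y = 0, z = 1. Substituting into each constraint:
  (1) 2(6) - 3(0) + 2(1) = 14 ✓
  (2) 0 < 1 ✓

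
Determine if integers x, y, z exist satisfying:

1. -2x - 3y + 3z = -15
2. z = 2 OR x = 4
Yes

Take x = 3, y = 5, z = 2. Substituting into each constraint:
  (1) -2(3) - 3(5) + 3(2) = -15 ✓
  (2) z = 2, target 2 ✓ (first branch holds)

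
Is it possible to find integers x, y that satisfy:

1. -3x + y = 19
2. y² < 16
Yes

Take x = -7, y = -2. Substituting into each constraint:
  (1) -3(-7) + (-2) = 19 ✓
  (2) y² = (-2)² = 4, and 4 < 16 ✓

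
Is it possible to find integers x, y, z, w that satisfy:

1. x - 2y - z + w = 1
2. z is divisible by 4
Yes

Take x = 1, y = 0, z = 0, w = 0. Substituting into each constraint:
  (1) 1 - 2(0) + 0 + 0 = 1 ✓
  (2) 0 = 4 × 0, remainder 0 ✓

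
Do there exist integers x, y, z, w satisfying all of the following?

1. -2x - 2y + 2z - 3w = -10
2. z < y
Yes

Take x = 4, y = 0, z = -1, w = 0. Substituting into each constraint:
  (1) -2(4) - 2(0) + 2(-1) - 3(0) = -10 ✓
  (2) -1 < 0 ✓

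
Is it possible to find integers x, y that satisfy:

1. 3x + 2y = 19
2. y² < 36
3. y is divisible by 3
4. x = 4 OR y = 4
No

A contradictory subset is {3x + 2y = 19, x = 4 OR y = 4}. No integer assignment can satisfy these jointly:

  - 3x + 2y = 19: is a linear equation tying the variables together
  - x = 4 OR y = 4: forces a choice: either x = 4 or y = 4

Split on the disjunction (x = 4 OR y = 4):
  • If x = 4: with x = 4, every remaining term of the linear equation is divisible by 2, so the left side is ≡ 0 (mod 2); but the right side 7 ≡ 1 (mod 2). No integers can satisfy it.
  • If y = 4: with y = 4, every remaining term of the linear equation is divisible by 3, so the left side is ≡ 0 (mod 3); but the right side 11 ≡ 2 (mod 3). No integers can satisfy it.
Both branches are infeasible, so the system has no integer solution.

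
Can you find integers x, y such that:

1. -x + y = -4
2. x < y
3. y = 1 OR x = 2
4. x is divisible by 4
No

A contradictory subset is {-x + y = -4, x < y}. No integer assignment can satisfy these jointly:

  - -x + y = -4: is a linear equation tying the variables together
  - x < y: bounds one variable relative to another variable

From the equation, x − y = 4, i.e. y − x = -4; but y > x requires y − x ≥ 1. Contradiction.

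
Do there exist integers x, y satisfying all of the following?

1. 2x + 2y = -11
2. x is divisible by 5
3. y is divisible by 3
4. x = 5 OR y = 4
No

Even the single constraint (2x + 2y = -11) is infeasible over the integers.

  - 2x + 2y = -11: every term on the left is divisible by 2, so the LHS ≡ 0 (mod 2), but the RHS -11 is not — no integer solution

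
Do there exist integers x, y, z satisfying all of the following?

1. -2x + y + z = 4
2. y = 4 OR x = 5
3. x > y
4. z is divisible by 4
Yes

Take x = 6, y = 4, z = 12. Substituting into each constraint:
  (1) -2(6) + 4 + 12 = 4 ✓
  (2) y = 4, target 4 ✓ (first branch holds)
  (3) 6 > 4 ✓
  (4) 12 = 4 × 3, remainder 0 ✓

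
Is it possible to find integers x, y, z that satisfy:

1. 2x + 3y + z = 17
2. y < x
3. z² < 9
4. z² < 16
Yes

Take x = 4, y = 3, z = 0. Substituting into each constraint:
  (1) 2(4) + 3(3) + 0 = 17 ✓
  (2) 3 < 4 ✓
  (3) z² = (0)² = 0, and 0 < 9 ✓
  (4) z² = (0)² = 0, and 0 < 16 ✓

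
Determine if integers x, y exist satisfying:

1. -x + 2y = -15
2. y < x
Yes

Take x = 1, y = -7. Substituting into each constraint:
  (1) (-1) + 2(-7) = -15 ✓
  (2) -7 < 1 ✓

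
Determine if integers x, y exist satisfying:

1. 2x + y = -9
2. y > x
Yes

Take x = -4, y = -1. Substituting into each constraint:
  (1) 2(-4) + (-1) = -9 ✓
  (2) -1 > -4 ✓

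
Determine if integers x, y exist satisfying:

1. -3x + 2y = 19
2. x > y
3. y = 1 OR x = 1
No

The full constraint system is jointly infeasible over the integers. Each constraint and what it forces:

  - -3x + 2y = 19: is a linear equation tying the variables together
  - x > y: bounds one variable relative to another variable
  - y = 1 OR x = 1: forces a choice: either y = 1 or x = 1

Split on the disjunction (y = 1 OR x = 1):
  • If y = 1: with y = 1, every remaining term of the linear equation is divisible by 3, so the left side is ≡ 0 (mod 3); but the right side 17 ≡ 2 (mod 3). No integers can satisfy it.
  • If x = 1: the equation forces y = 11, giving (x, y) = (1, 11), which violates x > y.
Both branches are infeasible, so the system has no integer solution.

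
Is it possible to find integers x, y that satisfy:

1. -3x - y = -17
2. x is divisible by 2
Yes

Take x = 0, y = 17. Substituting into each constraint:
  (1) -3(0) + (-17) = -17 ✓
  (2) 0 = 2 × 0, remainder 0 ✓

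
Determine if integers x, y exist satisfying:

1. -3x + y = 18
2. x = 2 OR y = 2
Yes

Take x = 2, y = 24. Substituting into each constraint:
  (1) -3(2) + 24 = 18 ✓
  (2) x = 2, target 2 ✓ (first branch holds)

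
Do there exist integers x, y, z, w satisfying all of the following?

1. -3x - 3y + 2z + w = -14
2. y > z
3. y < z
No

A contradictory subset is {y > z, y < z}. No integer assignment can satisfy these jointly:

  - y > z: bounds one variable relative to another variable
  - y < z: bounds one variable relative to another variable

Direct contradiction: y > z and z > y cannot both hold.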